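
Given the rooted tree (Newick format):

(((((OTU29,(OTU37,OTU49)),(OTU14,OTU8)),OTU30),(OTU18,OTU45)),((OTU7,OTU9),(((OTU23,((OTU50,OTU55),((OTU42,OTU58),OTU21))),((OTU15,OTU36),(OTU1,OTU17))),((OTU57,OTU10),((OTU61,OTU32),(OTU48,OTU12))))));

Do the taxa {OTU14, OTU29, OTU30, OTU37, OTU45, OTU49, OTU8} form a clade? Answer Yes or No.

No

The MRCA of the listed taxa subtends ((((OTU29,(OTU37,OTU49)),(OTU14,OTU8)),OTU30),(OTU18,OTU45)).
That clade also contains OTU18, which is not in the proposed group, so the group is not monophyletic.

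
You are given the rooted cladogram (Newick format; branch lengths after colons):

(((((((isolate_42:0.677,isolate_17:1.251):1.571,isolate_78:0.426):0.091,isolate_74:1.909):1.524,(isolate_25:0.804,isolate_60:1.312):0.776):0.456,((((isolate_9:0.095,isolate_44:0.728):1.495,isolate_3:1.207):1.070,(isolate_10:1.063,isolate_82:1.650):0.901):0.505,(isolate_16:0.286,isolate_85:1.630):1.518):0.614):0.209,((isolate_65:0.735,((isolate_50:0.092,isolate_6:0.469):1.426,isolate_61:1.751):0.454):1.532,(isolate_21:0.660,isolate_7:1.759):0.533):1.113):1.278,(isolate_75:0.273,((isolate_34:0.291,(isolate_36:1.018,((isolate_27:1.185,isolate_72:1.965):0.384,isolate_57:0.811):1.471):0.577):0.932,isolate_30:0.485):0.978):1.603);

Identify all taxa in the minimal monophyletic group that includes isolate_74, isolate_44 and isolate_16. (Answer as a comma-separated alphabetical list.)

Tracing isolate_74: it sits inside (((isolate_42,isolate_17),isolate_78),isolate_74).
Tracing isolate_44: it sits inside (isolate_9,isolate_44).
Tracing isolate_16: it sits inside (isolate_16,isolate_85).
The smallest clade enclosing all 3 is (((((isolate_42,isolate_17),isolate_78),isolate_74),(isolate_25,isolate_60)),((((isolate_9,isolate_44),isolate_3),(isolate_10,isolate_82)),(isolate_16,isolate_85))); the answer is its 13 terminal taxa in alphabetical order.

isolate_10, isolate_16, isolate_17, isolate_25, isolate_3, isolate_42, isolate_44, isolate_60, isolate_74, isolate_78, isolate_82, isolate_85, isolate_9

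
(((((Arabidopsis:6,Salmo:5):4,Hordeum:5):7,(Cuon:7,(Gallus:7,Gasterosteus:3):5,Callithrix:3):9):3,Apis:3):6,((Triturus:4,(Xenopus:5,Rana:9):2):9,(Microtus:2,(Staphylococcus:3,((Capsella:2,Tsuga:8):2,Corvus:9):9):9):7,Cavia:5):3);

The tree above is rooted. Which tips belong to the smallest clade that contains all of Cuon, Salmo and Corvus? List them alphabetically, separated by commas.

Tracing Cuon: it sits inside (Cuon,(Gallus,Gasterosteus),Callithrix).
Tracing Salmo: it sits inside (Arabidopsis,Salmo).
Tracing Corvus: it sits inside ((Capsella,Tsuga),Corvus).
The smallest clade enclosing all 3 is the whole tree (their MRCA is the root), so the answer is all 17 tips in alphabetical order.

Apis, Arabidopsis, Callithrix, Capsella, Cavia, Corvus, Cuon, Gallus, Gasterosteus, Hordeum, Microtus, Rana, Salmo, Staphylococcus, Triturus, Tsuga, Xenopus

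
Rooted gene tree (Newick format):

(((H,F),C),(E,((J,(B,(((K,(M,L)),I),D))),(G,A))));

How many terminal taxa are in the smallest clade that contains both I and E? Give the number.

10

The MRCA of I and E is the node subtending (E,((J,(B,(((K,(M,L)),I),D))),(G,A))).
That clade contains 10 terminal taxa: A, B, D, E, G, I, J, K, L, M.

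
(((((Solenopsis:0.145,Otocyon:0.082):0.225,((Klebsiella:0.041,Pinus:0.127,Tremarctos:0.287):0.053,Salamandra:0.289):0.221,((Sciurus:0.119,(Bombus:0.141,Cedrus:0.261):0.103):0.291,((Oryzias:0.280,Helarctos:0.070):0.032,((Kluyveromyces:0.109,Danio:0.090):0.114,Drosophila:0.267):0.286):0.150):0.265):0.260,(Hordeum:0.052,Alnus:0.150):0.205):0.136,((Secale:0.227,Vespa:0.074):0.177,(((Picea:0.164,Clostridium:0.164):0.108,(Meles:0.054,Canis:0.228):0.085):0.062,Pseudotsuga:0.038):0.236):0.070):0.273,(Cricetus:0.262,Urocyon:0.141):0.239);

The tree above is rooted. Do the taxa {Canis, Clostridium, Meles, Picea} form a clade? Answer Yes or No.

The most recent common ancestor of these taxa subtends ((Picea,Clostridium),(Meles,Canis)).
That clade has exactly 4 tips — every listed taxon and nothing else — so the group is monophyletic.

Yes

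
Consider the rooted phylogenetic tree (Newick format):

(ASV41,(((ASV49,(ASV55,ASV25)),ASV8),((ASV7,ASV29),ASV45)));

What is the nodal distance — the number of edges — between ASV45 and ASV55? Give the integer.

6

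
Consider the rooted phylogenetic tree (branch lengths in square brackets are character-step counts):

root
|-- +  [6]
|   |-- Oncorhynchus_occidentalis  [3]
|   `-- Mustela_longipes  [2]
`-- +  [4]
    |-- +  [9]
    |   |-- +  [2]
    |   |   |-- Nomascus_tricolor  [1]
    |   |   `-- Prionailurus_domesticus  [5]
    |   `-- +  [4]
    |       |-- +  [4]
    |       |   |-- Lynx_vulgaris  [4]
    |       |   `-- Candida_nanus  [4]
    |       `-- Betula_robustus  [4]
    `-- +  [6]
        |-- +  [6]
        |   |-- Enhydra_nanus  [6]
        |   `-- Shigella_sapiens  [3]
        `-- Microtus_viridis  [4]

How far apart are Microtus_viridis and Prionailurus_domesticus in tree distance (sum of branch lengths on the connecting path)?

26

The path runs Microtus_viridis → … → MRCA → … → Prionailurus_domesticus; the MRCA is the node subtending (((Nomascus_tricolor,Prionailurus_domesticus),((Lynx_vulgaris,Candida_nanus),Betula_robustus)),((Enhydra_nanus,Shigella_sapiens),Microtus_viridis)).
Branch lengths along that path: 4 + 6 + 9 + 2 + 5 = 26.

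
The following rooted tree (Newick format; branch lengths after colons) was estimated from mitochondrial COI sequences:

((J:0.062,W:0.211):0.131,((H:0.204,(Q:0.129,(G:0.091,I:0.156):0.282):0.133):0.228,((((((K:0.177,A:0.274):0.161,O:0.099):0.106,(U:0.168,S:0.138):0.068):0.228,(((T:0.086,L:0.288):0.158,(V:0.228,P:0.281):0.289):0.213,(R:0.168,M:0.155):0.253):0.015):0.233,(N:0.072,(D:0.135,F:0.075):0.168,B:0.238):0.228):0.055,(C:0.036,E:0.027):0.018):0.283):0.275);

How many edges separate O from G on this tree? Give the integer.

10

The MRCA of O and G is the node subtending ((H,(Q,(G,I))),((((((K,A),O),(U,S)),(((T,L),(V,P)),(R,M))),(N,(D,F),B)),(C,E))).
From O up to that node: 6 branches. From G up to the same node: 4 branches. Total: 6 + 4 = 10.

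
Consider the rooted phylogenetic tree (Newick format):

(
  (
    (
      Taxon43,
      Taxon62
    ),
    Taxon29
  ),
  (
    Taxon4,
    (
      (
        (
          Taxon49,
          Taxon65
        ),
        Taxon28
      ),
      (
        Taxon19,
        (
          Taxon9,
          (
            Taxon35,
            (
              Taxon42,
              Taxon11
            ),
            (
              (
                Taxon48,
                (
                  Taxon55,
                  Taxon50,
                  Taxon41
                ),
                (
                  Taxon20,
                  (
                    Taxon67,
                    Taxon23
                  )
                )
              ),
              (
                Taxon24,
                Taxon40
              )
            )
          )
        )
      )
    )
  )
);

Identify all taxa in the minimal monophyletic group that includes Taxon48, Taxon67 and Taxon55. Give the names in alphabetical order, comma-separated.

Taxon20, Taxon23, Taxon41, Taxon48, Taxon50, Taxon55, Taxon67

Tracing Taxon48: it sits inside (Taxon48,(Taxon55,Taxon50,Taxon41),(Taxon20,(Taxon67,Taxon23))).
Tracing Taxon67: it sits inside (Taxon67,Taxon23).
Tracing Taxon55: it sits inside (Taxon55,Taxon50,Taxon41).
The smallest clade enclosing all 3 is (Taxon48,(Taxon55,Taxon50,Taxon41),(Taxon20,(Taxon67,Taxon23))); the answer is its 7 terminal taxa in alphabetical order.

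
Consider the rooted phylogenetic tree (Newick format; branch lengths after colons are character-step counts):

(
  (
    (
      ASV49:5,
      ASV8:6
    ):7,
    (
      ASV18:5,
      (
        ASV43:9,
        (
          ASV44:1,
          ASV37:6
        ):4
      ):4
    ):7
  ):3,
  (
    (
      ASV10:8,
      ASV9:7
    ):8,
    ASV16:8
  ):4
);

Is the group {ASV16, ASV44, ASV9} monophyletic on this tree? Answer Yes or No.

The MRCA of the listed taxa is the root, so the smallest clade containing them is the whole tree.
That clade also contains ASV10, ASV18, ASV37, ASV43, ASV49, ASV8, which are not in the proposed group, so the group is not monophyletic.

No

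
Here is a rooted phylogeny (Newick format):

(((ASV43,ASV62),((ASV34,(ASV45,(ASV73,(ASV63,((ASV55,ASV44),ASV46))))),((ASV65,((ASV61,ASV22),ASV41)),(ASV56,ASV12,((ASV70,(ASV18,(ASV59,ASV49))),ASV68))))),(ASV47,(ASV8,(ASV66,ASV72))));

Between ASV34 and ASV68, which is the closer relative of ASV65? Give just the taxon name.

ASV68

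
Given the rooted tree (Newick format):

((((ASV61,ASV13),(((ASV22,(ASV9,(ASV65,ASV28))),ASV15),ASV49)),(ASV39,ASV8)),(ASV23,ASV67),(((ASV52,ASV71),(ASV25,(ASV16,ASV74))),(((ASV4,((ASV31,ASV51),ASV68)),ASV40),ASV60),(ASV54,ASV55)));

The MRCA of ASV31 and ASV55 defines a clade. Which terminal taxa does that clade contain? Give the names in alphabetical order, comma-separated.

Tracing ASV31: it sits inside (ASV31,ASV51).
Tracing ASV55: it sits inside (ASV54,ASV55).
The smallest clade enclosing both is (((ASV52,ASV71),(ASV25,(ASV16,ASV74))),(((ASV4,((ASV31,ASV51),ASV68)),ASV40),ASV60),(ASV54,ASV55)); the answer is its 13 terminal taxa in alphabetical order.

ASV16, ASV25, ASV31, ASV4, ASV40, ASV51, ASV52, ASV54, ASV55, ASV60, ASV68, ASV71, ASV74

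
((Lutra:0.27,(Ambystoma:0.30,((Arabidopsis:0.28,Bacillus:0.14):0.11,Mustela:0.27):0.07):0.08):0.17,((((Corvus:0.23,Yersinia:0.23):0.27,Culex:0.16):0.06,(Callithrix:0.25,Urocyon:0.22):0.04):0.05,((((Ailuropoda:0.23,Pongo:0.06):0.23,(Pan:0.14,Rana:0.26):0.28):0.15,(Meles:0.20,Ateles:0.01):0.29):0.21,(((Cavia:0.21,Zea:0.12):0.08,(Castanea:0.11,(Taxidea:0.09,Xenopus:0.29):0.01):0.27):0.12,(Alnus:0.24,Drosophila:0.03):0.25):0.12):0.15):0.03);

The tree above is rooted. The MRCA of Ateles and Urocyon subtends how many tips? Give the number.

18

The MRCA of Ateles and Urocyon is the node subtending ((((Corvus,Yersinia),Culex),(Callithrix,Urocyon)),((((Ailuropoda,Pongo),(Pan,Rana)),(Meles,Ateles)),(((Cavia,Zea),(Castanea,(Taxidea,Xenopus))),(Alnus,Drosophila)))).
That clade contains 18 terminal taxa: Ailuropoda, Alnus, Ateles, Callithrix, Castanea, Cavia, Corvus, Culex, Drosophila, Meles, Pan, Pongo, Rana, Taxidea, Urocyon, Xenopus, Yersinia, Zea.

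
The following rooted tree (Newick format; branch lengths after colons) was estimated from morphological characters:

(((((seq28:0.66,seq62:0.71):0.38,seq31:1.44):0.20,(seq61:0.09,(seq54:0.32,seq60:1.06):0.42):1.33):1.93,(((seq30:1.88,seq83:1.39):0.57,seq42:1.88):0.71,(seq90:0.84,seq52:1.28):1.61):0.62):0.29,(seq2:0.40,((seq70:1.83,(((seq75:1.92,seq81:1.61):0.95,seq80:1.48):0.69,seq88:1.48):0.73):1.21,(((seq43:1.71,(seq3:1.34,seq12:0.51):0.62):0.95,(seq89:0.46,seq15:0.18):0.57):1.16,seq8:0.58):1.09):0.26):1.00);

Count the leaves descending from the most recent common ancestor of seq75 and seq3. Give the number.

The MRCA of seq75 and seq3 is the node subtending ((seq70,(((seq75,seq81),seq80),seq88)),(((seq43,(seq3,seq12)),(seq89,seq15)),seq8)).
That clade contains 11 terminal taxa: seq12, seq15, seq3, seq43, seq70, seq75, seq8, seq80, seq81, seq88, seq89.

11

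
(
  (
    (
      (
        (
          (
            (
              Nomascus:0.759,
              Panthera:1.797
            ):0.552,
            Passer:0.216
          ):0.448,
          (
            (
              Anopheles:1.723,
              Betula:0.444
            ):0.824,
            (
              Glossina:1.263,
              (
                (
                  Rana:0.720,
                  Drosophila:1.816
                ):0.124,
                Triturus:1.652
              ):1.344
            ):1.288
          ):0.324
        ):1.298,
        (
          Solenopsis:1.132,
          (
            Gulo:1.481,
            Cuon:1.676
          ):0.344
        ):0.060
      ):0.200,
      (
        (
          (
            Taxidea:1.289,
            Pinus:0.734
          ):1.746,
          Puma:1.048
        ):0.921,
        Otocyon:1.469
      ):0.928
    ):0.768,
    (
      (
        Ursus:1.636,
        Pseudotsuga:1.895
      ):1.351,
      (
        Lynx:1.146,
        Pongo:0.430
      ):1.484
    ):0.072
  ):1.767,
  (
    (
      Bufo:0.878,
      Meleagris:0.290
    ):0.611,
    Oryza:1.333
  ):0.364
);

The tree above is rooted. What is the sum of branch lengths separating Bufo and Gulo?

6.473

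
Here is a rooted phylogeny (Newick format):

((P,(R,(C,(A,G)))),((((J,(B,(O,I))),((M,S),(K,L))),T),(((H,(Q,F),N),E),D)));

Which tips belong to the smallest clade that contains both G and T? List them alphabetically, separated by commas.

Tracing G: it sits inside (A,G).
Tracing T: it sits inside (((J,(B,(O,I))),((M,S),(K,L))),T).
The smallest clade enclosing both is the whole tree (their MRCA is the root), so the answer is all 20 tips in alphabetical order.

A, B, C, D, E, F, G, H, I, J, K, L, M, N, O, P, Q, R, S, T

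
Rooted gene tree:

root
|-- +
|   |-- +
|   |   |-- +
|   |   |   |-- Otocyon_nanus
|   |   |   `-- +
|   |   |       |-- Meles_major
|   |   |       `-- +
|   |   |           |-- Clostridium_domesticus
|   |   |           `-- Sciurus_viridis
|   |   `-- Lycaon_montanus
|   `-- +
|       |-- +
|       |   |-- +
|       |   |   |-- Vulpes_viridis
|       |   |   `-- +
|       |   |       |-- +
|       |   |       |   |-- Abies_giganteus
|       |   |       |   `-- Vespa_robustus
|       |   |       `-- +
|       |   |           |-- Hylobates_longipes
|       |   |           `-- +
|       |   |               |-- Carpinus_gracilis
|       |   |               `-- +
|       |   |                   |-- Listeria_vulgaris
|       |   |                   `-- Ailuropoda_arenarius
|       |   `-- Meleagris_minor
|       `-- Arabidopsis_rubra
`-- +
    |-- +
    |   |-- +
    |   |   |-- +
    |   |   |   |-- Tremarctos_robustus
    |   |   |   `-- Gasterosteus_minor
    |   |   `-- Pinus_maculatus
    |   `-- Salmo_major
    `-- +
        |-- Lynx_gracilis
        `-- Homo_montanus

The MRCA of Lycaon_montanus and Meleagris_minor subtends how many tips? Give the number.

14

The MRCA of Lycaon_montanus and Meleagris_minor is the node subtending (((Otocyon_nanus,(Meles_major,(Clostridium_domesticus,Sciurus_viridis))),Lycaon_montanus),(((Vulpes_viridis,((Abies_giganteus,Vespa_robustus),(Hylobates_longipes,(Carpinus_gracilis,(Listeria_vulgaris,Ailuropoda_arenarius))))),Meleagris_minor),Arabidopsis_rubra)).
That clade contains 14 terminal taxa: Abies_giganteus, Ailuropoda_arenarius, Arabidopsis_rubra, Carpinus_gracilis, Clostridium_domesticus, Hylobates_longipes, Listeria_vulgaris, Lycaon_montanus, Meleagris_minor, Meles_major, Otocyon_nanus, Sciurus_viridis, Vespa_robustus, Vulpes_viridis.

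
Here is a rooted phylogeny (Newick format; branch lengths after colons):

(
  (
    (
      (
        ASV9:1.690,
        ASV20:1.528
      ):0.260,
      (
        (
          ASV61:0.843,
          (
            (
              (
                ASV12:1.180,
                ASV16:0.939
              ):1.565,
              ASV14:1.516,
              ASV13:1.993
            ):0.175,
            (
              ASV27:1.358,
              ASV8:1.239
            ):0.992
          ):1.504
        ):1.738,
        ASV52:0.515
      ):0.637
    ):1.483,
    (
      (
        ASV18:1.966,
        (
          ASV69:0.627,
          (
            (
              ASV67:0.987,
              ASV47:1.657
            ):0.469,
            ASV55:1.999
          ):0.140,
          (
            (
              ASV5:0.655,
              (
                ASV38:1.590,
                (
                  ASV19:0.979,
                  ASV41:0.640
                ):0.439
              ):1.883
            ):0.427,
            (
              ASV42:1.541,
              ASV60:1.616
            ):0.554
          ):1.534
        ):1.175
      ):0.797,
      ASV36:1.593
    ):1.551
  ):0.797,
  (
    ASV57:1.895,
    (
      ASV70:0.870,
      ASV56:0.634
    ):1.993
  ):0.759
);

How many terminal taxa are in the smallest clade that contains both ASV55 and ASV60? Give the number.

The MRCA of ASV55 and ASV60 is the node subtending (ASV69,((ASV67,ASV47),ASV55),((ASV5,(ASV38,(ASV19,ASV41))),(ASV42,ASV60))).
That clade contains 10 terminal taxa: ASV19, ASV38, ASV41, ASV42, ASV47, ASV5, ASV55, ASV60, ASV67, ASV69.

10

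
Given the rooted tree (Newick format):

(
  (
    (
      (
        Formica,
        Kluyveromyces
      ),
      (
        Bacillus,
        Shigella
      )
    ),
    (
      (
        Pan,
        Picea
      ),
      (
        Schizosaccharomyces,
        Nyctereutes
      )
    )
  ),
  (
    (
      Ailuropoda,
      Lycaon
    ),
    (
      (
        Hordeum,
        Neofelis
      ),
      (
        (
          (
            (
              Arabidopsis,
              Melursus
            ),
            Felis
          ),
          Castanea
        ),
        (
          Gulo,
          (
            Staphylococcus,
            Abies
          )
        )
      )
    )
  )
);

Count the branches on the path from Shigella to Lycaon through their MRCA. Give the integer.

7

The MRCA of Shigella and Lycaon is the root of the tree.
From Shigella up to that node: 4 branches. From Lycaon up to the same node: 3 branches. Total: 4 + 3 = 7.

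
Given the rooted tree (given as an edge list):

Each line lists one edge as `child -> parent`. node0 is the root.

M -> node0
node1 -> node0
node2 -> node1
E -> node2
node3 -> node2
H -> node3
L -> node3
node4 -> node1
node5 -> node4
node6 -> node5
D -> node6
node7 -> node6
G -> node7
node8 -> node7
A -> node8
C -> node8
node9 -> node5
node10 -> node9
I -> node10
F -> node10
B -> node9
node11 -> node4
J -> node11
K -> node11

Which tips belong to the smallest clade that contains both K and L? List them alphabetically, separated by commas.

A, B, C, D, E, F, G, H, I, J, K, L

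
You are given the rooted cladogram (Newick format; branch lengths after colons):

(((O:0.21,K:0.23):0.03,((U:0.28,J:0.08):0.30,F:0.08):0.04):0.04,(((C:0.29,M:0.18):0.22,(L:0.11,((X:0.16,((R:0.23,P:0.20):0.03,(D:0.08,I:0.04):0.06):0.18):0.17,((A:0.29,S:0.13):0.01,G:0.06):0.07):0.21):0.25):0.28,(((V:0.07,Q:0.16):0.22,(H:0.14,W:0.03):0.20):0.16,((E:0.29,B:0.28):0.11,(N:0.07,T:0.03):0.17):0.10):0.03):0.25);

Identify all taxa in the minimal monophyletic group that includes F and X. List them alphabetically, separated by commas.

A, B, C, D, E, F, G, H, I, J, K, L, M, N, O, P, Q, R, S, T, U, V, W, X

Tracing F: it sits inside ((U,J),F).
Tracing X: it sits inside (X,((R,P),(D,I))).
The smallest clade enclosing both is the whole tree (their MRCA is the root), so the answer is all 24 tips in alphabetical order.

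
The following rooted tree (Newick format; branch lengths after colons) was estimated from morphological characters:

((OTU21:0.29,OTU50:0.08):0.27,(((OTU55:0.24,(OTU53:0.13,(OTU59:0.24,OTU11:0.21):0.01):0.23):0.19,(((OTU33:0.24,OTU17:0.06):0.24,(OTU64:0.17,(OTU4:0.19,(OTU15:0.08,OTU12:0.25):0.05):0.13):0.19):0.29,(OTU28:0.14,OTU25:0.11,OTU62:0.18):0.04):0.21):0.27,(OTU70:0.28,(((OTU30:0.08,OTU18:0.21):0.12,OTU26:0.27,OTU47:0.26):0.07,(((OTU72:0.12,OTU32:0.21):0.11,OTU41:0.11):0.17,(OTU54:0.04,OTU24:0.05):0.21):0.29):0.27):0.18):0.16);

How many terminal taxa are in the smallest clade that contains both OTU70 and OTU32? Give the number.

10

The MRCA of OTU70 and OTU32 is the node subtending (OTU70,(((OTU30,OTU18),OTU26,OTU47),(((OTU72,OTU32),OTU41),(OTU54,OTU24)))).
That clade contains 10 terminal taxa: OTU18, OTU24, OTU26, OTU30, OTU32, OTU41, OTU47, OTU54, OTU70, OTU72.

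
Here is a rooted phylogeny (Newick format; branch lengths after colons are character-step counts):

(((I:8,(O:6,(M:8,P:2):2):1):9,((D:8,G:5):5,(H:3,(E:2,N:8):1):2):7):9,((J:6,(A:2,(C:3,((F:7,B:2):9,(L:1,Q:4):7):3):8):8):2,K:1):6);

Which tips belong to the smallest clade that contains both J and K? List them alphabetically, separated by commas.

Tracing J: it sits inside (J,(A,(C,((F,B),(L,Q))))).
Tracing K: it sits inside ((J,(A,(C,((F,B),(L,Q))))),K).
The smallest clade enclosing both is ((J,(A,(C,((F,B),(L,Q))))),K); the answer is its 8 terminal taxa in alphabetical order.

A, B, C, F, J, K, L, Q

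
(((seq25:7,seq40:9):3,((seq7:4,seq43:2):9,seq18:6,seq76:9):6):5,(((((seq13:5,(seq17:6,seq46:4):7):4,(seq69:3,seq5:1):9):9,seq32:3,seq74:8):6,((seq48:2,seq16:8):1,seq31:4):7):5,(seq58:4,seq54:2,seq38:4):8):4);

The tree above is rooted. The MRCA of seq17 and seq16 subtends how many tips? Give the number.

The MRCA of seq17 and seq16 is the node subtending ((((seq13,(seq17,seq46)),(seq69,seq5)),seq32,seq74),((seq48,seq16),seq31)).
That clade contains 10 terminal taxa: seq13, seq16, seq17, seq31, seq32, seq46, seq48, seq5, seq69, seq74.

10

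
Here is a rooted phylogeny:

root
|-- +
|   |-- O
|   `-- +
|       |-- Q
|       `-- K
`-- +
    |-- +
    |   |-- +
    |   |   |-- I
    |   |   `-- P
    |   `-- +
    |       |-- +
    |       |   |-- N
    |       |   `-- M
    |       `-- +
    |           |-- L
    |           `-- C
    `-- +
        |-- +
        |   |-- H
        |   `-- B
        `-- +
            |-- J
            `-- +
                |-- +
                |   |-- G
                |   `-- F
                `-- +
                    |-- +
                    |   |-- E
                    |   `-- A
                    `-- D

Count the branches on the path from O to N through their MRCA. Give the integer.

7

The MRCA of O and N is the root of the tree.
From O up to that node: 2 branches. From N up to the same node: 5 branches. Total: 2 + 5 = 7.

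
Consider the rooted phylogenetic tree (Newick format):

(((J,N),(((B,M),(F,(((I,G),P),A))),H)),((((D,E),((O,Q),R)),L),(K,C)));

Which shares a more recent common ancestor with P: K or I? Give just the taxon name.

I

The MRCA of P and I subtends ((I,G),P) (3 taxa).
The MRCA of P and K is the root, subtending the entire tree (18 taxa).
The first is nested inside the second, so P shares a more recent common ancestor with I.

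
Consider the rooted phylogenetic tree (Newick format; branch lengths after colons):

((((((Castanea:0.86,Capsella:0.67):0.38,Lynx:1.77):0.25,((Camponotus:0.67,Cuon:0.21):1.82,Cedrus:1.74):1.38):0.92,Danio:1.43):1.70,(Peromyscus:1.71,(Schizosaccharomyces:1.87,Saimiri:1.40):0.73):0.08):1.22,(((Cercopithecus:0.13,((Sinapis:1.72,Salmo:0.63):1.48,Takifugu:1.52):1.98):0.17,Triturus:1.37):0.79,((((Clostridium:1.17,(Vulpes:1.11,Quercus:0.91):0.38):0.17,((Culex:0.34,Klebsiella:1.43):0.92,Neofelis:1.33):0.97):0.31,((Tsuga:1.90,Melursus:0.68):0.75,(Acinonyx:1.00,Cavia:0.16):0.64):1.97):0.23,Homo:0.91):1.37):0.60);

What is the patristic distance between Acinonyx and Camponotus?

The path runs Acinonyx → … → MRCA → … → Camponotus; the MRCA is the root of the tree.
Branch lengths along that path: 1.00 + 0.64 + 1.97 + 0.23 + 1.37 + 0.60 + 1.22 + 1.70 + 0.92 + 1.38 + 1.82 + 0.67 = 13.52.

13.52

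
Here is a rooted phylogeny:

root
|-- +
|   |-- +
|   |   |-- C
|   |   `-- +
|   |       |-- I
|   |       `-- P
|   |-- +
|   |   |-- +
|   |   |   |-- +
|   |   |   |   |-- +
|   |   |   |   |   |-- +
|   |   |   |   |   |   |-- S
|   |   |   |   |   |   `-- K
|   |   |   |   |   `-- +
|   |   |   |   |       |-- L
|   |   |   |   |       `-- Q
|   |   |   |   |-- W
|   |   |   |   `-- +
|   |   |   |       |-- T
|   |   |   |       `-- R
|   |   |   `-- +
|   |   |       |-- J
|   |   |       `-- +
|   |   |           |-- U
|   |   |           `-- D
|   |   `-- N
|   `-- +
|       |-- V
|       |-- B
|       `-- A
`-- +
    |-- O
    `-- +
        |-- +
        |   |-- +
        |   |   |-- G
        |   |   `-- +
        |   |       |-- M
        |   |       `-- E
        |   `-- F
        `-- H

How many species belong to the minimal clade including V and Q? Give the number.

The MRCA of V and Q is the node subtending ((C,(I,P)),(((((S,K),(L,Q)),W,(T,R)),(J,(U,D))),N),(V,B,A)).
That clade contains 17 terminal taxa: A, B, C, D, I, J, K, L, N, P, Q, R, S, T, U, V, W.

17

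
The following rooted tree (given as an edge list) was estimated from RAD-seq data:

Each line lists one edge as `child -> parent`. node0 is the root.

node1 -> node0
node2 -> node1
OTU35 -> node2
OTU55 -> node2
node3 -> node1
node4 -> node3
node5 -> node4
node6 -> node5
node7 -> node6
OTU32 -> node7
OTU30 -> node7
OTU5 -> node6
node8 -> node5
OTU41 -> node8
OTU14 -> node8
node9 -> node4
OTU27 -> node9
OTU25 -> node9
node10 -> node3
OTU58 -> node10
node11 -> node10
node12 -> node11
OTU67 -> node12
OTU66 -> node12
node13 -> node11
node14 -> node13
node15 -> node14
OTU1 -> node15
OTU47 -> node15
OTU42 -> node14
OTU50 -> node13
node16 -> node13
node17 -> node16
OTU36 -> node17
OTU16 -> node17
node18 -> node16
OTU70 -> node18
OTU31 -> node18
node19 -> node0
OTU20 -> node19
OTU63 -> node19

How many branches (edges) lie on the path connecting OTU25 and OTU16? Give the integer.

9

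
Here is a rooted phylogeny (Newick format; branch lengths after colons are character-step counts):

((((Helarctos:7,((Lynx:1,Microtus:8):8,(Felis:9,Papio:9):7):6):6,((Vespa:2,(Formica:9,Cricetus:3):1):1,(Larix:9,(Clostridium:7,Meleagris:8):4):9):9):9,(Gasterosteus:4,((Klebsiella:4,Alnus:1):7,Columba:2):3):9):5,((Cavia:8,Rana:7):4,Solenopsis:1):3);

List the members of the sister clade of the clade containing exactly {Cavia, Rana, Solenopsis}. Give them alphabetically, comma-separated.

Alnus, Clostridium, Columba, Cricetus, Felis, Formica, Gasterosteus, Helarctos, Klebsiella, Larix, Lynx, Meleagris, Microtus, Papio, Vespa

The clade containing exactly {Cavia, Rana, Solenopsis} attaches directly to the root of the tree.
The other lineage descending from that same node — the sister group — is (((Helarctos,((Lynx,Microtus),(Felis,Papio))),((Vespa,(Formica,Cricetus)),(Larix,(Clostridium,Meleagris)))),(Gasterosteus,((Klebsiella,Alnus),Columba))); its 15 tips in alphabetical order are the answer.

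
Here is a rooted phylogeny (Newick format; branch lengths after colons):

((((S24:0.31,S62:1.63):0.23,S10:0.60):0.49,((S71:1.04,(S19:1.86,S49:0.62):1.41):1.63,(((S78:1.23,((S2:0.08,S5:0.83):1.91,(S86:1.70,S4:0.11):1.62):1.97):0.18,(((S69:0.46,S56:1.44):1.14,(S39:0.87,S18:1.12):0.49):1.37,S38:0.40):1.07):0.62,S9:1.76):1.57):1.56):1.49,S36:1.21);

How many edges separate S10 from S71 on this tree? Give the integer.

The MRCA of S10 and S71 is the node subtending (((S24,S62),S10),((S71,(S19,S49)),(((S78,((S2,S5),(S86,S4))),(((S69,S56),(S39,S18)),S38)),S9))).
From S10 up to that node: 2 branches. From S71 up to the same node: 3 branches. Total: 2 + 3 = 5.

5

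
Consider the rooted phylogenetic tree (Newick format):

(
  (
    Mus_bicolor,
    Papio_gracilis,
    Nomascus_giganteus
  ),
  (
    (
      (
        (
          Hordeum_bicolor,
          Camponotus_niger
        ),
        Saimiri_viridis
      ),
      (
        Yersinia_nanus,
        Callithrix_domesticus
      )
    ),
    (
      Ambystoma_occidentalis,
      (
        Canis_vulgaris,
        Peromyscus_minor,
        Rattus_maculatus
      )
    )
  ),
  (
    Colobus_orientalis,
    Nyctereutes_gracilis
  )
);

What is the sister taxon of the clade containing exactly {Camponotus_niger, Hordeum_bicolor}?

Saimiri_viridis

The clade containing exactly {Camponotus_niger, Hordeum_bicolor} attaches to the tree at the node subtending ((Hordeum_bicolor,Camponotus_niger),Saimiri_viridis).
The other lineage descending from that same node — the sister group — is the single tip Saimiri_viridis.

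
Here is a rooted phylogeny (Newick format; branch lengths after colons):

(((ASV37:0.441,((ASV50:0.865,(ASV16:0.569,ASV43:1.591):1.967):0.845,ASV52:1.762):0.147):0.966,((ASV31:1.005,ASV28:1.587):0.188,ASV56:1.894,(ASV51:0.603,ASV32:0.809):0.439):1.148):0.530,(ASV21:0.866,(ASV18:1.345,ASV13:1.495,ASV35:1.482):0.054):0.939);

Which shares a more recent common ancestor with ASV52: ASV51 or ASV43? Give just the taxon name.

The MRCA of ASV52 and ASV43 subtends ((ASV50,(ASV16,ASV43)),ASV52) (4 taxa).
The MRCA of ASV52 and ASV51 subtends ((ASV37,((ASV50,(ASV16,ASV43)),ASV52)),((ASV31,ASV28),ASV56,(ASV51,ASV32))) (10 taxa).
The first is nested inside the second, so ASV52 shares a more recent common ancestor with ASV43.

ASV43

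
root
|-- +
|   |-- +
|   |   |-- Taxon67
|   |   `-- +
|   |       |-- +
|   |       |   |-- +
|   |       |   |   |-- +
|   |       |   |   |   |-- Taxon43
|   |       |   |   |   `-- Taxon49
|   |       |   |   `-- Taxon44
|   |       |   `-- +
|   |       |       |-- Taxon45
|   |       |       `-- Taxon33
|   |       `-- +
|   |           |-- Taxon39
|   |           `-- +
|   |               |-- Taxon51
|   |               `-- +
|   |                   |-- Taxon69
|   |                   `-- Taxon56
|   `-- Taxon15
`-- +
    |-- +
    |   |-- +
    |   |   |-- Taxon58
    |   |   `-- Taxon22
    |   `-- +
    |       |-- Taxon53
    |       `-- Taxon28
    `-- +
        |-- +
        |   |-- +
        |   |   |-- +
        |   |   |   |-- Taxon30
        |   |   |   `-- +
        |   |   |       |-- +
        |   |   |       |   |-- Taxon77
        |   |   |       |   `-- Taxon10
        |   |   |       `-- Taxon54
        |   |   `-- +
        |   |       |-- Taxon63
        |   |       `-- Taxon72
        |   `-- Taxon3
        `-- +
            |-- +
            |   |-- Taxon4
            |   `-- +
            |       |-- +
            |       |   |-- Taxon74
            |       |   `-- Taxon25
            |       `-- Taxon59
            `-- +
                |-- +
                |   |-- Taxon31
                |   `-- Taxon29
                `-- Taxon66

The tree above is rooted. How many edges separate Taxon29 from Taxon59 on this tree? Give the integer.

6

The MRCA of Taxon29 and Taxon59 is the node subtending ((Taxon4,((Taxon74,Taxon25),Taxon59)),((Taxon31,Taxon29),Taxon66)).
From Taxon29 up to that node: 3 branches. From Taxon59 up to the same node: 3 branches. Total: 3 + 3 = 6.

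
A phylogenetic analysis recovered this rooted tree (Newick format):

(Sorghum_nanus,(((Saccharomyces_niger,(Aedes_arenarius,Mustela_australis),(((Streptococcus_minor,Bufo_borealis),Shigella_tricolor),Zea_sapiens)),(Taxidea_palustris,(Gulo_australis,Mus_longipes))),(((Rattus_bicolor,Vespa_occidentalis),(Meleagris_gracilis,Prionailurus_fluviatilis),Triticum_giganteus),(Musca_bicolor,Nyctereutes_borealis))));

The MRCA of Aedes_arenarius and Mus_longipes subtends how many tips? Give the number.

10

The MRCA of Aedes_arenarius and Mus_longipes is the node subtending ((Saccharomyces_niger,(Aedes_arenarius,Mustela_australis),(((Streptococcus_minor,Bufo_borealis),Shigella_tricolor),Zea_sapiens)),(Taxidea_palustris,(Gulo_australis,Mus_longipes))).
That clade contains 10 terminal taxa: Aedes_arenarius, Bufo_borealis, Gulo_australis, Mus_longipes, Mustela_australis, Saccharomyces_niger, Shigella_tricolor, Streptococcus_minor, Taxidea_palustris, Zea_sapiens.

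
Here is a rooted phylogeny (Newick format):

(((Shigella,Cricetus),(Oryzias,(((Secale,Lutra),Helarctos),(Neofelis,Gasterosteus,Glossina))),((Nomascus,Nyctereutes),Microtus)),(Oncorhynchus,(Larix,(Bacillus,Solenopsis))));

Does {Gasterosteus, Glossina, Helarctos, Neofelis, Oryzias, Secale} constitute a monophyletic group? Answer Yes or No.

No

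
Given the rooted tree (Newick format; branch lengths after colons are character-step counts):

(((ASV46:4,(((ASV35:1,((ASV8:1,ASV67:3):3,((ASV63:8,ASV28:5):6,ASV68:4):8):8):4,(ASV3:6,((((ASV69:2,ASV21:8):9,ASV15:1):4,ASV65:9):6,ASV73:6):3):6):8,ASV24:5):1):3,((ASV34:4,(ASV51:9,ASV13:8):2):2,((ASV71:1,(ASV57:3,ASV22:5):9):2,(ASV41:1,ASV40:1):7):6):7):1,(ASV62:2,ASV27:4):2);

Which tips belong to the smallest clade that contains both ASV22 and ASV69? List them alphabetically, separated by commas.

ASV13, ASV15, ASV21, ASV22, ASV24, ASV28, ASV3, ASV34, ASV35, ASV40, ASV41, ASV46, ASV51, ASV57, ASV63, ASV65, ASV67, ASV68, ASV69, ASV71, ASV73, ASV8

Tracing ASV22: it sits inside (ASV57,ASV22).
Tracing ASV69: it sits inside (ASV69,ASV21).
The smallest clade enclosing both is ((ASV46,(((ASV35,((ASV8,ASV67),((ASV63,ASV28),ASV68))),(ASV3,((((ASV69,ASV21),ASV15),ASV65),ASV73))),ASV24)),((ASV34,(ASV51,ASV13)),((ASV71,(ASV57,ASV22)),(ASV41,ASV40)))); the answer is its 22 terminal taxa in alphabetical order.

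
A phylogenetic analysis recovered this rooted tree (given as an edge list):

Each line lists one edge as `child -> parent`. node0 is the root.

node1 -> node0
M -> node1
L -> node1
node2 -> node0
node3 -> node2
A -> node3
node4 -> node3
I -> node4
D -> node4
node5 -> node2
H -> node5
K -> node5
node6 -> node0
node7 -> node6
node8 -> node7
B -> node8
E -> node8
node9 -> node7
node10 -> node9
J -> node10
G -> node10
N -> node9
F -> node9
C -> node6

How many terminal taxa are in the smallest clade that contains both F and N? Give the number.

The MRCA of F and N is the node subtending ((J,G),N,F).
That clade contains 4 terminal taxa: F, G, J, N.

4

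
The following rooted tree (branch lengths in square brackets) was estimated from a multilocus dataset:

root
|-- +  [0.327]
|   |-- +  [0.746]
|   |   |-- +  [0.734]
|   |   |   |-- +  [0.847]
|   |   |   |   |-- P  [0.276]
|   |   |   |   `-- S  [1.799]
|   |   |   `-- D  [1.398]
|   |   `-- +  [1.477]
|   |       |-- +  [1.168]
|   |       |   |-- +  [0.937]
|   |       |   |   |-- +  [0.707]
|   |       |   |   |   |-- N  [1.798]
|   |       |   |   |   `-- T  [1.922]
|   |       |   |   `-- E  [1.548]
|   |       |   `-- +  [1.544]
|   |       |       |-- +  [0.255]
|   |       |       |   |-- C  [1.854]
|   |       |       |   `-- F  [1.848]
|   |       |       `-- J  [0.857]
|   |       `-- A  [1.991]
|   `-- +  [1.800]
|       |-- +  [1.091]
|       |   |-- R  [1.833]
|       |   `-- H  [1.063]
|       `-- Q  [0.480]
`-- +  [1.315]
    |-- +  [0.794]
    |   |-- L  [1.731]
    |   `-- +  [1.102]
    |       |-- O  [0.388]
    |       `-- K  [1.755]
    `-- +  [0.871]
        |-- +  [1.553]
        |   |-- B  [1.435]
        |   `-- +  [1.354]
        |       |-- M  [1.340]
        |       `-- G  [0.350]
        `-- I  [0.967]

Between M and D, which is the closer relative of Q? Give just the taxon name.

The MRCA of Q and D subtends ((((P,S),D),((((N,T),E),((C,F),J)),A)),((R,H),Q)) (13 taxa).
The MRCA of Q and M is the root, subtending the entire tree (20 taxa).
The first is nested inside the second, so Q shares a more recent common ancestor with D.

D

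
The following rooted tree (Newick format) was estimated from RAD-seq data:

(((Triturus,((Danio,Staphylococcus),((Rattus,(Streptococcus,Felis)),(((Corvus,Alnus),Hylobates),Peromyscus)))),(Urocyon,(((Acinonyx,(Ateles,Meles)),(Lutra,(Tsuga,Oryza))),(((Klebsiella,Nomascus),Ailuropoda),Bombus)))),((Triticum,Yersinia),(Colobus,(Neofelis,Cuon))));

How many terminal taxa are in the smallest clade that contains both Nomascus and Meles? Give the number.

10

The MRCA of Nomascus and Meles is the node subtending (((Acinonyx,(Ateles,Meles)),(Lutra,(Tsuga,Oryza))),(((Klebsiella,Nomascus),Ailuropoda),Bombus)).
That clade contains 10 terminal taxa: Acinonyx, Ailuropoda, Ateles, Bombus, Klebsiella, Lutra, Meles, Nomascus, Oryza, Tsuga.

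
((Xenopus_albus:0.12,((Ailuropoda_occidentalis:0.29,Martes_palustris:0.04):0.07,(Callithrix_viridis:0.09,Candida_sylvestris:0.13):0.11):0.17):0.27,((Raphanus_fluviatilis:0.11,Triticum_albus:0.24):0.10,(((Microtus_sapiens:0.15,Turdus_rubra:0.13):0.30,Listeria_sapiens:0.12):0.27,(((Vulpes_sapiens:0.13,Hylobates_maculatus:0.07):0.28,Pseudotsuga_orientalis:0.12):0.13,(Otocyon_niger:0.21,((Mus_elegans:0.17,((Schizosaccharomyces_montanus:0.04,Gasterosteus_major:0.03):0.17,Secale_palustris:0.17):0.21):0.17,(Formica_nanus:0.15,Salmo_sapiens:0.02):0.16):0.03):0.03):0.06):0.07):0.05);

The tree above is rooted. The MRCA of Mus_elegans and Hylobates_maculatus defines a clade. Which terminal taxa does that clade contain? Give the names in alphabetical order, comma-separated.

Formica_nanus, Gasterosteus_major, Hylobates_maculatus, Mus_elegans, Otocyon_niger, Pseudotsuga_orientalis, Salmo_sapiens, Schizosaccharomyces_montanus, Secale_palustris, Vulpes_sapiens

Tracing Mus_elegans: it sits inside (Mus_elegans,((Schizosaccharomyces_montanus,Gasterosteus_major),Secale_palustris)).
Tracing Hylobates_maculatus: it sits inside (Vulpes_sapiens,Hylobates_maculatus).
The smallest clade enclosing both is (((Vulpes_sapiens,Hylobates_maculatus),Pseudotsuga_orientalis),(Otocyon_niger,((Mus_elegans,((Schizosaccharomyces_montanus,Gasterosteus_major),Secale_palustris)),(Formica_nanus,Salmo_sapiens)))); the answer is its 10 terminal taxa in alphabetical order.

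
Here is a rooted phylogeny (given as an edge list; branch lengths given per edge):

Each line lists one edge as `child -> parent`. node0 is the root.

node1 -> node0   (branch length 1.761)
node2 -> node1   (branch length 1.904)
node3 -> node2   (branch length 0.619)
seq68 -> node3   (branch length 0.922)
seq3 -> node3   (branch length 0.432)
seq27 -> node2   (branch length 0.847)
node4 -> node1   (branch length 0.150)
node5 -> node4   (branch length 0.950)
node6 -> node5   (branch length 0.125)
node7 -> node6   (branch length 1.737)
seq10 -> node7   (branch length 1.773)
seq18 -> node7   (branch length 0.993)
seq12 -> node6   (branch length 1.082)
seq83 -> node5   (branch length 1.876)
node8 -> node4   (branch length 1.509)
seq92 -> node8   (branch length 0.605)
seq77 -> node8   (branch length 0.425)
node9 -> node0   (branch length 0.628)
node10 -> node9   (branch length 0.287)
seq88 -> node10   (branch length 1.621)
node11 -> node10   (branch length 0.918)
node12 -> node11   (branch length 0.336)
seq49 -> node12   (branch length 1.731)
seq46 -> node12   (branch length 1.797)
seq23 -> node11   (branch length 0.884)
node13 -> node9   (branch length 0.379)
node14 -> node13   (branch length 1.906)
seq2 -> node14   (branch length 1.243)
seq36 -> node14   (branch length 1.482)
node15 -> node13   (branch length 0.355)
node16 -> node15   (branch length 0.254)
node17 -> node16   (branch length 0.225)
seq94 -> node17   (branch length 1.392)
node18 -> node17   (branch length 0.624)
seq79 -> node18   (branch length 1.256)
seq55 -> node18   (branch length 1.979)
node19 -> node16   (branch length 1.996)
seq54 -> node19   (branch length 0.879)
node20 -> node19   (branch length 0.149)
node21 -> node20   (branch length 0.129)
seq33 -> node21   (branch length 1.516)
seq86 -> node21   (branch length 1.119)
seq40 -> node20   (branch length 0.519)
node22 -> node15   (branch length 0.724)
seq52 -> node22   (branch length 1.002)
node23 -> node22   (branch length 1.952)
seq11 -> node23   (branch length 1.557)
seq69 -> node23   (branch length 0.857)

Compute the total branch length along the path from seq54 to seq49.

The path runs seq54 → … → MRCA → … → seq49; the MRCA is the node subtending ((seq88,((seq49,seq46),seq23)),((seq2,seq36),(((seq94,(seq79,seq55)),(seq54,((seq33,seq86),seq40))),(seq52,(seq11,seq69))))).
Branch lengths along that path: 0.879 + 1.996 + 0.254 + 0.355 + 0.379 + 0.287 + 0.918 + 0.336 + 1.731 = 7.135.

7.135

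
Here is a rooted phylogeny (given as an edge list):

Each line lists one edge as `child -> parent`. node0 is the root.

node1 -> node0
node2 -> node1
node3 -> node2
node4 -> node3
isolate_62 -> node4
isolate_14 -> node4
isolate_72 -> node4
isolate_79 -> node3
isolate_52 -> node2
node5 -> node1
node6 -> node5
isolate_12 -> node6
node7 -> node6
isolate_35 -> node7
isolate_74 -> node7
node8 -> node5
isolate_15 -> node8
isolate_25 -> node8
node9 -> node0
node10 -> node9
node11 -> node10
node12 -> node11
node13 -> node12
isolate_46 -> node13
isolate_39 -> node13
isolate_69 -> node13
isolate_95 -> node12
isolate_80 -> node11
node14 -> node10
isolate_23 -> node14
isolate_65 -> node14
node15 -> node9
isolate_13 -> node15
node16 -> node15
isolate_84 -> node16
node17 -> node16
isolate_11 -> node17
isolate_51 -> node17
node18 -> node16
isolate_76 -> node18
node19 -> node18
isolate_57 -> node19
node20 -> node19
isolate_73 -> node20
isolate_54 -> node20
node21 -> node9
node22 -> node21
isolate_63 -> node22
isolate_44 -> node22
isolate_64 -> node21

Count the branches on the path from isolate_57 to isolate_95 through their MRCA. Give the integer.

The MRCA of isolate_57 and isolate_95 is the node subtending (((((isolate_46,isolate_39,isolate_69),isolate_95),isolate_80),(isolate_23,isolate_65)),(isolate_13,(isolate_84,(isolate_11,isolate_51),(isolate_76,(isolate_57,(isolate_73,isolate_54))))),((isolate_63,isolate_44),isolate_64)).
From isolate_57 up to that node: 5 branches. From isolate_95 up to the same node: 4 branches. Total: 5 + 4 = 9.

9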